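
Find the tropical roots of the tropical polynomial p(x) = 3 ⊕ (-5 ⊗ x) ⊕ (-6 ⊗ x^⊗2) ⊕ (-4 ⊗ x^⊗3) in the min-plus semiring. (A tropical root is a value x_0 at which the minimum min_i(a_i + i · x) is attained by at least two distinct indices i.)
Roots: {-2, 1, 8}

Each tropical root is a break point of the lower envelope of the lines y = a_i + i · x (there are 4 lines, with slopes 0, 1, ..., 3). Only the lines that attain the minimum somewhere contribute to roots; other lines are dominated. Here the surviving (envelope) indices are i = 3, i = 2, i = 1, i = 0.
Intersections between consecutive envelope lines give the roots: for adjacent envelope indices i < j the intersection is x = (a_i − a_j) / (j − i). Reading off the sorted break points: {-2, 1, 8}.
Verification: at each break x_0, at least two indices attain the minimum of min_i(a_i + i · x_0).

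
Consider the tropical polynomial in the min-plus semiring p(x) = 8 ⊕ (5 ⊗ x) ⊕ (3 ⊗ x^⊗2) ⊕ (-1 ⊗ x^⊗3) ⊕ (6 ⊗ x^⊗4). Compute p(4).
p(4) = 8

A tropical monomial a ⊗ x^⊗i evaluates to a + i · x. Evaluating each term at x = 4:
  Term 0 contributes 8 + 0 · 4 = 8
  Term 1 contributes 5 + 1 · 4 = 9
  Term 2 contributes 3 + 2 · 4 = 11
  Term 3 contributes -1 + 3 · 4 = 11
  Term 4 contributes 6 + 4 · 4 = 22
p(4) = ⊕ of these = min[8, 9, 11, 11, 22] = 8.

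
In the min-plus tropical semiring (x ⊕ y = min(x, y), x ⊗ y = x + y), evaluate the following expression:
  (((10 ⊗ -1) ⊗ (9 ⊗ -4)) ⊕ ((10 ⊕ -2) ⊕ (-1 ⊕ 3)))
(((10 ⊗ -1) ⊗ (9 ⊗ -4)) ⊕ ((10 ⊕ -2) ⊕ (-1 ⊕ 3))) = -2

Expand innermost to outermost. Recall ⊕ takes the minimum of its arguments and ⊗ takes their sum. Working out the expression (((10 ⊗ -1) ⊗ (9 ⊗ -4)) ⊕ ((10 ⊕ -2) ⊕ (-1 ⊕ 3))) gives -2.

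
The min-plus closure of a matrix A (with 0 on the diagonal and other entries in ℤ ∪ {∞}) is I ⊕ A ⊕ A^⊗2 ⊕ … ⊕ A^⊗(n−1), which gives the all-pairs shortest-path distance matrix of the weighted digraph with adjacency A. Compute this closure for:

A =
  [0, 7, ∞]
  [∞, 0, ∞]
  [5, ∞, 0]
Closure =
  [0, 7, ∞]
  [∞, 0, ∞]
  [5, 12, 0]

This is the Floyd-Warshall all-pairs shortest-path computation. For each intermediate vertex k = 0, 1, …, 2, update dist[i][j] ← min(dist[i][j], dist[i][k] + dist[k][j]). The final matrix gives, for each (i, j), the minimum total weight of any directed path from i to j (possibly empty when i = j).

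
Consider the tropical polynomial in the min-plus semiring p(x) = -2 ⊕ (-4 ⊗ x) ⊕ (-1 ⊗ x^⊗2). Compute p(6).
p(6) = -2

A tropical monomial a ⊗ x^⊗i evaluates to a + i · x. Evaluating each term at x = 6:
  Term 0 contributes -2 + 0 · 6 = -2
  Term 1 contributes -4 + 1 · 6 = 2
  Term 2 contributes -1 + 2 · 6 = 11
p(6) = ⊕ of these = min[-2, 2, 11] = -2.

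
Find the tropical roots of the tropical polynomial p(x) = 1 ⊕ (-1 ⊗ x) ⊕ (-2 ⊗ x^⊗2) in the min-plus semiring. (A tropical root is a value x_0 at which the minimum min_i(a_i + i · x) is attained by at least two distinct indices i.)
Roots: {1, 2}

Each tropical root is a break point of the lower envelope of the lines y = a_i + i · x (there are 3 lines, with slopes 0, 1, ..., 2). Only the lines that attain the minimum somewhere contribute to roots; other lines are dominated. Here the surviving (envelope) indices are i = 2, i = 1, i = 0.
Intersections between consecutive envelope lines give the roots: for adjacent envelope indices i < j the intersection is x = (a_i − a_j) / (j − i). Reading off the sorted break points: {1, 2}.
Verification: at each break x_0, at least two indices attain the minimum of min_i(a_i + i · x_0).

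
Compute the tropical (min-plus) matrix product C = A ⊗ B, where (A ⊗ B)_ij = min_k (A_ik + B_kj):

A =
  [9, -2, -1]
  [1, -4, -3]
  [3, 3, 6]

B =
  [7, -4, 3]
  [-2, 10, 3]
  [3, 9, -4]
A ⊗ B =
  [-4, 5, -5]
  [-6, -3, -7]
  [1, -1, 2]

Apply the min-plus product entry-by-entry:
  C[0][0] = min over k of (A[0][0] + B[0][0] = 9 + 7 = 16, A[0][1] + B[1][0] = -2 + -2 = -4, A[0][2] + B[2][0] = -1 + 3 = 2) = -4 (attained at k = 1)
  C[0][1] = min over k of (A[0][0] + B[0][1] = 9 + -4 = 5, A[0][1] + B[1][1] = -2 + 10 = 8, A[0][2] + B[2][1] = -1 + 9 = 8) = 5 (attained at k = 0)
  C[0][2] = min over k of (A[0][0] + B[0][2] = 9 + 3 = 12, A[0][1] + B[1][2] = -2 + 3 = 1, A[0][2] + B[2][2] = -1 + -4 = -5) = -5 (attained at k = 2)
  C[1][0] = min over k of (A[1][0] + B[0][0] = 1 + 7 = 8, A[1][1] + B[1][0] = -4 + -2 = -6, A[1][2] + B[2][0] = -3 + 3 = 0) = -6 (attained at k = 1)
  C[1][1] = min over k of (A[1][0] + B[0][1] = 1 + -4 = -3, A[1][1] + B[1][1] = -4 + 10 = 6, A[1][2] + B[2][1] = -3 + 9 = 6) = -3 (attained at k = 0)
  C[1][2] = min over k of (A[1][0] + B[0][2] = 1 + 3 = 4, A[1][1] + B[1][2] = -4 + 3 = -1, A[1][2] + B[2][2] = -3 + -4 = -7) = -7 (attained at k = 2)
  C[2][0] = min over k of (A[2][0] + B[0][0] = 3 + 7 = 10, A[2][1] + B[1][0] = 3 + -2 = 1, A[2][2] + B[2][0] = 6 + 3 = 9) = 1 (attained at k = 1)
  C[2][1] = min over k of (A[2][0] + B[0][1] = 3 + -4 = -1, A[2][1] + B[1][1] = 3 + 10 = 13, A[2][2] + B[2][1] = 6 + 9 = 15) = -1 (attained at k = 0)
  C[2][2] = min over k of (A[2][0] + B[0][2] = 3 + 3 = 6, A[2][1] + B[1][2] = 3 + 3 = 6, A[2][2] + B[2][2] = 6 + -4 = 2) = 2 (attained at k = 2)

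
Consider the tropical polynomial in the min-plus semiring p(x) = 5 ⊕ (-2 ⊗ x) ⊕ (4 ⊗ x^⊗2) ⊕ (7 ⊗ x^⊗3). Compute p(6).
p(6) = 4

A tropical monomial a ⊗ x^⊗i evaluates to a + i · x. Evaluating each term at x = 6:
  Term 0 contributes 5 + 0 · 6 = 5
  Term 1 contributes -2 + 1 · 6 = 4
  Term 2 contributes 4 + 2 · 6 = 16
  Term 3 contributes 7 + 3 · 6 = 25
p(6) = ⊕ of these = min[5, 4, 16, 25] = 4.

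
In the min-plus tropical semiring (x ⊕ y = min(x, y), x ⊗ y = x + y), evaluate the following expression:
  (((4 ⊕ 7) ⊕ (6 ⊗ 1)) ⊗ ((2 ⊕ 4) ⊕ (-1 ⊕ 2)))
(((4 ⊕ 7) ⊕ (6 ⊗ 1)) ⊗ ((2 ⊕ 4) ⊕ (-1 ⊕ 2))) = 3

Expand innermost to outermost. Recall ⊕ takes the minimum of its arguments and ⊗ takes their sum. Working out the expression (((4 ⊕ 7) ⊕ (6 ⊗ 1)) ⊗ ((2 ⊕ 4) ⊕ (-1 ⊕ 2))) gives 3.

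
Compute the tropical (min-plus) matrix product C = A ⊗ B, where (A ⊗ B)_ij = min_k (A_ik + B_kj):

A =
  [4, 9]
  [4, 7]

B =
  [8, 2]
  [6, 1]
A ⊗ B =
  [12, 6]
  [12, 6]

Apply the min-plus product entry-by-entry:
  C[0][0] = min over k of (A[0][0] + B[0][0] = 4 + 8 = 12, A[0][1] + B[1][0] = 9 + 6 = 15) = 12 (attained at k = 0)
  C[0][1] = min over k of (A[0][0] + B[0][1] = 4 + 2 = 6, A[0][1] + B[1][1] = 9 + 1 = 10) = 6 (attained at k = 0)
  C[1][0] = min over k of (A[1][0] + B[0][0] = 4 + 8 = 12, A[1][1] + B[1][0] = 7 + 6 = 13) = 12 (attained at k = 0)
  C[1][1] = min over k of (A[1][0] + B[0][1] = 4 + 2 = 6, A[1][1] + B[1][1] = 7 + 1 = 8) = 6 (attained at k = 0)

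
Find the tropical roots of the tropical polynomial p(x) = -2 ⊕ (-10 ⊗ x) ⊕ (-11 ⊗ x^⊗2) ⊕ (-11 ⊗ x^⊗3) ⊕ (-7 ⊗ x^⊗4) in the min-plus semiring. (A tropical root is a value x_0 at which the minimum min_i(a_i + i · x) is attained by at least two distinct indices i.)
Roots: {-4, 0, 1, 8}

Each tropical root is a break point of the lower envelope of the lines y = a_i + i · x (there are 5 lines, with slopes 0, 1, ..., 4). Only the lines that attain the minimum somewhere contribute to roots; other lines are dominated. Here the surviving (envelope) indices are i = 4, i = 3, i = 2, i = 1, i = 0.
Intersections between consecutive envelope lines give the roots: for adjacent envelope indices i < j the intersection is x = (a_i − a_j) / (j − i). Reading off the sorted break points: {-4, 0, 1, 8}.
Verification: at each break x_0, at least two indices attain the minimum of min_i(a_i + i · x_0).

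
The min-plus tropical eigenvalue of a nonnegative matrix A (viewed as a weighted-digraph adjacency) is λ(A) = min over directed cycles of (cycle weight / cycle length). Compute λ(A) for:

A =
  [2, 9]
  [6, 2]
λ(A) = 2

Enumerate directed cycles and compute their means (weight / length). Sample:
  cycle 0 → 0: weight = 2, length = 1, mean = 2/1 ≈ 2.000
  cycle 1 → 1: weight = 2, length = 1, mean = 2/1 ≈ 2.000
  cycle 0 → 1 → 0: weight = 15, length = 2, mean = 15/2 ≈ 7.500
  cycle 1 → 0 → 1: weight = 15, length = 2, mean = 15/2 ≈ 7.500
Minimum mean = 2.000, attained e.g. along the cycle 0 → 0 with weight 2 and length 1. So λ(A) = 2/1 = 2.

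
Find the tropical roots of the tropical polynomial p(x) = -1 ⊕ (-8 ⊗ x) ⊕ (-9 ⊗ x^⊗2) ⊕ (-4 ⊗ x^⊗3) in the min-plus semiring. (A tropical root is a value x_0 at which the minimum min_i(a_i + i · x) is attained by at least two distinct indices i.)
Roots: {-5, 1, 7}

Each tropical root is a break point of the lower envelope of the lines y = a_i + i · x (there are 4 lines, with slopes 0, 1, ..., 3). Only the lines that attain the minimum somewhere contribute to roots; other lines are dominated. Here the surviving (envelope) indices are i = 3, i = 2, i = 1, i = 0.
Intersections between consecutive envelope lines give the roots: for adjacent envelope indices i < j the intersection is x = (a_i − a_j) / (j − i). Reading off the sorted break points: {-5, 1, 7}.
Verification: at each break x_0, at least two indices attain the minimum of min_i(a_i + i · x_0).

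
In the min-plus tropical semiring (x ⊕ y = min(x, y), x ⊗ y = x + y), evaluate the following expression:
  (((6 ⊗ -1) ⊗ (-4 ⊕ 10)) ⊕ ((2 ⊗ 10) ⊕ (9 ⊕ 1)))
(((6 ⊗ -1) ⊗ (-4 ⊕ 10)) ⊕ ((2 ⊗ 10) ⊕ (9 ⊕ 1))) = 1

Expand innermost to outermost. Recall ⊕ takes the minimum of its arguments and ⊗ takes their sum. Working out the expression (((6 ⊗ -1) ⊗ (-4 ⊕ 10)) ⊕ ((2 ⊗ 10) ⊕ (9 ⊕ 1))) gives 1.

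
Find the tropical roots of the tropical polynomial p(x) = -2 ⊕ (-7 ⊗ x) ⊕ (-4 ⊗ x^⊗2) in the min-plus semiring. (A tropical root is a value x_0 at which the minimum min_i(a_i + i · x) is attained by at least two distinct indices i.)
Roots: {-3, 5}

Each tropical root is a break point of the lower envelope of the lines y = a_i + i · x (there are 3 lines, with slopes 0, 1, ..., 2). Only the lines that attain the minimum somewhere contribute to roots; other lines are dominated. Here the surviving (envelope) indices are i = 2, i = 1, i = 0.
Intersections between consecutive envelope lines give the roots: for adjacent envelope indices i < j the intersection is x = (a_i − a_j) / (j − i). Reading off the sorted break points: {-3, 5}.
Verification: at each break x_0, at least two indices attain the minimum of min_i(a_i + i · x_0).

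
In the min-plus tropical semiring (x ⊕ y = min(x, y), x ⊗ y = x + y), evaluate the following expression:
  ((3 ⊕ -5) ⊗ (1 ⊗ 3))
((3 ⊕ -5) ⊗ (1 ⊗ 3)) = -1

Expand innermost to outermost. Recall ⊕ takes the minimum of its arguments and ⊗ takes their sum. Working out the expression ((3 ⊕ -5) ⊗ (1 ⊗ 3)) gives -1.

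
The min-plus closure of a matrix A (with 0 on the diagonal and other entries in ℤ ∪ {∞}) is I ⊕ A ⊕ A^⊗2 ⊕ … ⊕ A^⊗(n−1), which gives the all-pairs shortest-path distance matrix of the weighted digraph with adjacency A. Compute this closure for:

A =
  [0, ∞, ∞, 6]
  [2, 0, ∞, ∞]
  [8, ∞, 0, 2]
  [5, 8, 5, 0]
Closure =
  [0, 14, 11, 6]
  [2, 0, 13, 8]
  [7, 10, 0, 2]
  [5, 8, 5, 0]

This is the Floyd-Warshall all-pairs shortest-path computation. For each intermediate vertex k = 0, 1, …, 3, update dist[i][j] ← min(dist[i][j], dist[i][k] + dist[k][j]). The final matrix gives, for each (i, j), the minimum total weight of any directed path from i to j (possibly empty when i = j).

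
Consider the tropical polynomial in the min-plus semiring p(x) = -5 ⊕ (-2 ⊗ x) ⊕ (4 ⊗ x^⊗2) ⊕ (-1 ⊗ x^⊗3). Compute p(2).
p(2) = -5

A tropical monomial a ⊗ x^⊗i evaluates to a + i · x. Evaluating each term at x = 2:
  Term 0 contributes -5 + 0 · 2 = -5
  Term 1 contributes -2 + 1 · 2 = 0
  Term 2 contributes 4 + 2 · 2 = 8
  Term 3 contributes -1 + 3 · 2 = 5
p(2) = ⊕ of these = min[-5, 0, 8, 5] = -5.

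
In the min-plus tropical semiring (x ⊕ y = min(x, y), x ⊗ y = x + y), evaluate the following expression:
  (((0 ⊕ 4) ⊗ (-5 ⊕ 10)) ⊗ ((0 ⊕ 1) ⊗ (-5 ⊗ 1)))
(((0 ⊕ 4) ⊗ (-5 ⊕ 10)) ⊗ ((0 ⊕ 1) ⊗ (-5 ⊗ 1))) = -9

Expand innermost to outermost. Recall ⊕ takes the minimum of its arguments and ⊗ takes their sum. Working out the expression (((0 ⊕ 4) ⊗ (-5 ⊕ 10)) ⊗ ((0 ⊕ 1) ⊗ (-5 ⊗ 1))) gives -9.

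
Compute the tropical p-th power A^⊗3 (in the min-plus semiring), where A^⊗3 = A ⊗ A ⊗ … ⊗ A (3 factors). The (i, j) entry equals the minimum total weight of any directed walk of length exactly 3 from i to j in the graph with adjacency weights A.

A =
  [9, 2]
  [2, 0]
A^⊗3 =
  [4, 2]
  [2, 0]

Each entry (A^⊗3)_ij equals the minimum over all length-3 walks i = v_0 → v_1 → … → v_3 = j of Σ_t A[v_t][v_{t+1}]. For example, for (i, j) = (0, 1) we minimise over 4 possible intermediate vertex sequences; the minimum is 2, attained along the walk 0 → 1 → 1 → 1.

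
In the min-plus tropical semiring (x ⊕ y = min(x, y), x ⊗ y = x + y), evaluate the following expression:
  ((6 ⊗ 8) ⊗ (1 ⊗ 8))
((6 ⊗ 8) ⊗ (1 ⊗ 8)) = 23

Expand innermost to outermost. Recall ⊕ takes the minimum of its arguments and ⊗ takes their sum. Working out the expression ((6 ⊗ 8) ⊗ (1 ⊗ 8)) gives 23.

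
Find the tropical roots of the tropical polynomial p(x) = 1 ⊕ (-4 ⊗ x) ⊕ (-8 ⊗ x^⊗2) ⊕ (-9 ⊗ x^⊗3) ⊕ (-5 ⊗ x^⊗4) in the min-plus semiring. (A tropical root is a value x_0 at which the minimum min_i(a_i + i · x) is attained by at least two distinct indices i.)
Roots: {-4, 1, 4, 5}

Each tropical root is a break point of the lower envelope of the lines y = a_i + i · x (there are 5 lines, with slopes 0, 1, ..., 4). Only the lines that attain the minimum somewhere contribute to roots; other lines are dominated. Here the surviving (envelope) indices are i = 4, i = 3, i = 2, i = 1, i = 0.
Intersections between consecutive envelope lines give the roots: for adjacent envelope indices i < j the intersection is x = (a_i − a_j) / (j − i). Reading off the sorted break points: {-4, 1, 4, 5}.
Verification: at each break x_0, at least two indices attain the minimum of min_i(a_i + i · x_0).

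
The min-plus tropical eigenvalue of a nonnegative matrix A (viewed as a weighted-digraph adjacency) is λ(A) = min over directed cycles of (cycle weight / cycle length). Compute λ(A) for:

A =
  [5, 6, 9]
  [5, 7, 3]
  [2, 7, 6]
λ(A) = 11/3

Enumerate directed cycles and compute their means (weight / length). Sample:
  cycle 0 → 0: weight = 5, length = 1, mean = 5/1 ≈ 5.000
  cycle 1 → 1: weight = 7, length = 1, mean = 7/1 ≈ 7.000
  cycle 2 → 2: weight = 6, length = 1, mean = 6/1 ≈ 6.000
  cycle 0 → 1 → 0: weight = 11, length = 2, mean = 11/2 ≈ 5.500
  cycle 0 → 2 → 0: weight = 11, length = 2, mean = 11/2 ≈ 5.500
  cycle 1 → 0 → 1: weight = 11, length = 2, mean = 11/2 ≈ 5.500
Minimum mean = 3.667, attained e.g. along the cycle 0 → 1 → 2 → 0 with weight 11 and length 3. So λ(A) = 11/3 = 11/3.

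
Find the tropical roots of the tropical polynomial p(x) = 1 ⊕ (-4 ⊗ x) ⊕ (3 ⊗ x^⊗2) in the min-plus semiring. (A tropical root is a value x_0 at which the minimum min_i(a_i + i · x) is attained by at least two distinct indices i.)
Roots: {-7, 5}

Each tropical root is a break point of the lower envelope of the lines y = a_i + i · x (there are 3 lines, with slopes 0, 1, ..., 2). Only the lines that attain the minimum somewhere contribute to roots; other lines are dominated. Here the surviving (envelope) indices are i = 2, i = 1, i = 0.
Intersections between consecutive envelope lines give the roots: for adjacent envelope indices i < j the intersection is x = (a_i − a_j) / (j − i). Reading off the sorted break points: {-7, 5}.
Verification: at each break x_0, at least two indices attain the minimum of min_i(a_i + i · x_0).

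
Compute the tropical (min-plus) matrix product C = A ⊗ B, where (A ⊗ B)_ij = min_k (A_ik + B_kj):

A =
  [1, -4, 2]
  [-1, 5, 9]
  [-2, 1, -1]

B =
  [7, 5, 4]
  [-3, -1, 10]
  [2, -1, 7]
A ⊗ B =
  [-7, -5, 5]
  [2, 4, 3]
  [-2, -2, 2]

Apply the min-plus product entry-by-entry:
  C[0][0] = min over k of (A[0][0] + B[0][0] = 1 + 7 = 8, A[0][1] + B[1][0] = -4 + -3 = -7, A[0][2] + B[2][0] = 2 + 2 = 4) = -7 (attained at k = 1)
  C[0][1] = min over k of (A[0][0] + B[0][1] = 1 + 5 = 6, A[0][1] + B[1][1] = -4 + -1 = -5, A[0][2] + B[2][1] = 2 + -1 = 1) = -5 (attained at k = 1)
  C[0][2] = min over k of (A[0][0] + B[0][2] = 1 + 4 = 5, A[0][1] + B[1][2] = -4 + 10 = 6, A[0][2] + B[2][2] = 2 + 7 = 9) = 5 (attained at k = 0)
  C[1][0] = min over k of (A[1][0] + B[0][0] = -1 + 7 = 6, A[1][1] + B[1][0] = 5 + -3 = 2, A[1][2] + B[2][0] = 9 + 2 = 11) = 2 (attained at k = 1)
  C[1][1] = min over k of (A[1][0] + B[0][1] = -1 + 5 = 4, A[1][1] + B[1][1] = 5 + -1 = 4, A[1][2] + B[2][1] = 9 + -1 = 8) = 4 (attained at k = 0)
  C[1][2] = min over k of (A[1][0] + B[0][2] = -1 + 4 = 3, A[1][1] + B[1][2] = 5 + 10 = 15, A[1][2] + B[2][2] = 9 + 7 = 16) = 3 (attained at k = 0)
  C[2][0] = min over k of (A[2][0] + B[0][0] = -2 + 7 = 5, A[2][1] + B[1][0] = 1 + -3 = -2, A[2][2] + B[2][0] = -1 + 2 = 1) = -2 (attained at k = 1)
  C[2][1] = min over k of (A[2][0] + B[0][1] = -2 + 5 = 3, A[2][1] + B[1][1] = 1 + -1 = 0, A[2][2] + B[2][1] = -1 + -1 = -2) = -2 (attained at k = 2)
  C[2][2] = min over k of (A[2][0] + B[0][2] = -2 + 4 = 2, A[2][1] + B[1][2] = 1 + 10 = 11, A[2][2] + B[2][2] = -1 + 7 = 6) = 2 (attained at k = 0)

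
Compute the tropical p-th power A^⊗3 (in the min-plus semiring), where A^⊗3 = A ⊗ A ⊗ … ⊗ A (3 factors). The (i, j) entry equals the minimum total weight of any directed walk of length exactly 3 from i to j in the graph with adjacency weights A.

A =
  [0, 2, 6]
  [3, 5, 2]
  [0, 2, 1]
A^⊗3 =
  [0, 2, 4]
  [2, 4, 4]
  [0, 2, 3]

Each entry (A^⊗3)_ij equals the minimum over all length-3 walks i = v_0 → v_1 → … → v_3 = j of Σ_t A[v_t][v_{t+1}]. For example, for (i, j) = (0, 2) we minimise over 9 possible intermediate vertex sequences; the minimum is 4, attained along the walk 0 → 0 → 1 → 2.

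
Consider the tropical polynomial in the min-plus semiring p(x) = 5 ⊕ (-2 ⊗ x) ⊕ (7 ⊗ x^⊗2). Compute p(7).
p(7) = 5

A tropical monomial a ⊗ x^⊗i evaluates to a + i · x. Evaluating each term at x = 7:
  Term 0 contributes 5 + 0 · 7 = 5
  Term 1 contributes -2 + 1 · 7 = 5
  Term 2 contributes 7 + 2 · 7 = 21
p(7) = ⊕ of these = min[5, 5, 21] = 5.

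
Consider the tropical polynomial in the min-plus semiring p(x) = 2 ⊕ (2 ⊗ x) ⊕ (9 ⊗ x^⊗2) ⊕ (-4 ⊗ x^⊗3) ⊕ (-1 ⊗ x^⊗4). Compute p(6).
p(6) = 2

A tropical monomial a ⊗ x^⊗i evaluates to a + i · x. Evaluating each term at x = 6:
  Term 0 contributes 2 + 0 · 6 = 2
  Term 1 contributes 2 + 1 · 6 = 8
  Term 2 contributes 9 + 2 · 6 = 21
  Term 3 contributes -4 + 3 · 6 = 14
  Term 4 contributes -1 + 4 · 6 = 23
p(6) = ⊕ of these = min[2, 8, 21, 14, 23] = 2.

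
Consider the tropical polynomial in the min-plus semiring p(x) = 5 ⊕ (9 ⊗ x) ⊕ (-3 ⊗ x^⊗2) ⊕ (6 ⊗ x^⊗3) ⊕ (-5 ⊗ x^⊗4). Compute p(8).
p(8) = 5

A tropical monomial a ⊗ x^⊗i evaluates to a + i · x. Evaluating each term at x = 8:
  Term 0 contributes 5 + 0 · 8 = 5
  Term 1 contributes 9 + 1 · 8 = 17
  Term 2 contributes -3 + 2 · 8 = 13
  Term 3 contributes 6 + 3 · 8 = 30
  Term 4 contributes -5 + 4 · 8 = 27
p(8) = ⊕ of these = min[5, 17, 13, 30, 27] = 5.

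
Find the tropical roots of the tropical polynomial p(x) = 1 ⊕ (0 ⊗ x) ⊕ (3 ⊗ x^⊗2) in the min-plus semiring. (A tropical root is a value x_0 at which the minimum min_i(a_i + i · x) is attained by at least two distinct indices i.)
Roots: {-3, 1}

Each tropical root is a break point of the lower envelope of the lines y = a_i + i · x (there are 3 lines, with slopes 0, 1, ..., 2). Only the lines that attain the minimum somewhere contribute to roots; other lines are dominated. Here the surviving (envelope) indices are i = 2, i = 1, i = 0.
Intersections between consecutive envelope lines give the roots: for adjacent envelope indices i < j the intersection is x = (a_i − a_j) / (j − i). Reading off the sorted break points: {-3, 1}.
Verification: at each break x_0, at least two indices attain the minimum of min_i(a_i + i · x_0).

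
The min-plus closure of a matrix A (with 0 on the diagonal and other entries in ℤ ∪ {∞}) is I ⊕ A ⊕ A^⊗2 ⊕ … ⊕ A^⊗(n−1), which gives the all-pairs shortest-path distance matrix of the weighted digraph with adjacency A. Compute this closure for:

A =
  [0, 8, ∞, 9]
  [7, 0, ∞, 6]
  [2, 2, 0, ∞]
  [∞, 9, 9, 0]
Closure =
  [0, 8, 18, 9]
  [7, 0, 15, 6]
  [2, 2, 0, 8]
  [11, 9, 9, 0]

This is the Floyd-Warshall all-pairs shortest-path computation. For each intermediate vertex k = 0, 1, …, 3, update dist[i][j] ← min(dist[i][j], dist[i][k] + dist[k][j]). The final matrix gives, for each (i, j), the minimum total weight of any directed path from i to j (possibly empty when i = j).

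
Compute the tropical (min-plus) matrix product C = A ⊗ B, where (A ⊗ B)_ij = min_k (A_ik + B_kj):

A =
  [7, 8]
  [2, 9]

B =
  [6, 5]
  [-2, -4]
A ⊗ B =
  [6, 4]
  [7, 5]

Apply the min-plus product entry-by-entry:
  C[0][0] = min over k of (A[0][0] + B[0][0] = 7 + 6 = 13, A[0][1] + B[1][0] = 8 + -2 = 6) = 6 (attained at k = 1)
  C[0][1] = min over k of (A[0][0] + B[0][1] = 7 + 5 = 12, A[0][1] + B[1][1] = 8 + -4 = 4) = 4 (attained at k = 1)
  C[1][0] = min over k of (A[1][0] + B[0][0] = 2 + 6 = 8, A[1][1] + B[1][0] = 9 + -2 = 7) = 7 (attained at k = 1)
  C[1][1] = min over k of (A[1][0] + B[0][1] = 2 + 5 = 7, A[1][1] + B[1][1] = 9 + -4 = 5) = 5 (attained at k = 1)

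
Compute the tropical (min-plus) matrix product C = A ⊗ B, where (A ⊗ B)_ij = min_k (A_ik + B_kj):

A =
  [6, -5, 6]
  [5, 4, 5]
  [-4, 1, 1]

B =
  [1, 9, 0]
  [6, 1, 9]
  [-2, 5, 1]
A ⊗ B =
  [1, -4, 4]
  [3, 5, 5]
  [-3, 2, -4]

Apply the min-plus product entry-by-entry:
  C[0][0] = min over k of (A[0][0] + B[0][0] = 6 + 1 = 7, A[0][1] + B[1][0] = -5 + 6 = 1, A[0][2] + B[2][0] = 6 + -2 = 4) = 1 (attained at k = 1)
  C[0][1] = min over k of (A[0][0] + B[0][1] = 6 + 9 = 15, A[0][1] + B[1][1] = -5 + 1 = -4, A[0][2] + B[2][1] = 6 + 5 = 11) = -4 (attained at k = 1)
  C[0][2] = min over k of (A[0][0] + B[0][2] = 6 + 0 = 6, A[0][1] + B[1][2] = -5 + 9 = 4, A[0][2] + B[2][2] = 6 + 1 = 7) = 4 (attained at k = 1)
  C[1][0] = min over k of (A[1][0] + B[0][0] = 5 + 1 = 6, A[1][1] + B[1][0] = 4 + 6 = 10, A[1][2] + B[2][0] = 5 + -2 = 3) = 3 (attained at k = 2)
  C[1][1] = min over k of (A[1][0] + B[0][1] = 5 + 9 = 14, A[1][1] + B[1][1] = 4 + 1 = 5, A[1][2] + B[2][1] = 5 + 5 = 10) = 5 (attained at k = 1)
  C[1][2] = min over k of (A[1][0] + B[0][2] = 5 + 0 = 5, A[1][1] + B[1][2] = 4 + 9 = 13, A[1][2] + B[2][2] = 5 + 1 = 6) = 5 (attained at k = 0)
  C[2][0] = min over k of (A[2][0] + B[0][0] = -4 + 1 = -3, A[2][1] + B[1][0] = 1 + 6 = 7, A[2][2] + B[2][0] = 1 + -2 = -1) = -3 (attained at k = 0)
  C[2][1] = min over k of (A[2][0] + B[0][1] = -4 + 9 = 5, A[2][1] + B[1][1] = 1 + 1 = 2, A[2][2] + B[2][1] = 1 + 5 = 6) = 2 (attained at k = 1)
  C[2][2] = min over k of (A[2][0] + B[0][2] = -4 + 0 = -4, A[2][1] + B[1][2] = 1 + 9 = 10, A[2][2] + B[2][2] = 1 + 1 = 2) = -4 (attained at k = 0)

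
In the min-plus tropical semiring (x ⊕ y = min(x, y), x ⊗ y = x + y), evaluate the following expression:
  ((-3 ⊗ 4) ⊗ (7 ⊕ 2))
((-3 ⊗ 4) ⊗ (7 ⊕ 2)) = 3

Expand innermost to outermost. Recall ⊕ takes the minimum of its arguments and ⊗ takes their sum. Working out the expression ((-3 ⊗ 4) ⊗ (7 ⊕ 2)) gives 3.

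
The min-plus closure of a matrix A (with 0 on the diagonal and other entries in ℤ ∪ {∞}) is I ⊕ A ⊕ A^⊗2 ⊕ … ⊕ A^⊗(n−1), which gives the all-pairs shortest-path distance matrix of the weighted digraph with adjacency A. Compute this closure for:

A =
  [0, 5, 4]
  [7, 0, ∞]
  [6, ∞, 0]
Closure =
  [0, 5, 4]
  [7, 0, 11]
  [6, 11, 0]

This is the Floyd-Warshall all-pairs shortest-path computation. For each intermediate vertex k = 0, 1, …, 2, update dist[i][j] ← min(dist[i][j], dist[i][k] + dist[k][j]). The final matrix gives, for each (i, j), the minimum total weight of any directed path from i to j (possibly empty when i = j).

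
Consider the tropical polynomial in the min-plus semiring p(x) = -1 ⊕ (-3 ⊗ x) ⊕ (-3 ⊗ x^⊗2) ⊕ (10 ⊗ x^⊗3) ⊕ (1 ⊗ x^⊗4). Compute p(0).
p(0) = -3

A tropical monomial a ⊗ x^⊗i evaluates to a + i · x. Evaluating each term at x = 0:
  Term 0 contributes -1 + 0 · 0 = -1
  Term 1 contributes -3 + 1 · 0 = -3
  Term 2 contributes -3 + 2 · 0 = -3
  Term 3 contributes 10 + 3 · 0 = 10
  Term 4 contributes 1 + 4 · 0 = 1
p(0) = ⊕ of these = min[-1, -3, -3, 10, 1] = -3.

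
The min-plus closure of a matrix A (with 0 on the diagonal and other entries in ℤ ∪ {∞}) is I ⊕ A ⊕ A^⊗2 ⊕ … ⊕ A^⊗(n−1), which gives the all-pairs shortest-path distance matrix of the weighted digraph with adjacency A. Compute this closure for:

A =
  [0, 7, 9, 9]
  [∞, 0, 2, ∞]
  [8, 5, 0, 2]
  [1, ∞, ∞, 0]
Closure =
  [0, 7, 9, 9]
  [5, 0, 2, 4]
  [3, 5, 0, 2]
  [1, 8, 10, 0]

This is the Floyd-Warshall all-pairs shortest-path computation. For each intermediate vertex k = 0, 1, …, 3, update dist[i][j] ← min(dist[i][j], dist[i][k] + dist[k][j]). The final matrix gives, for each (i, j), the minimum total weight of any directed path from i to j (possibly empty when i = j).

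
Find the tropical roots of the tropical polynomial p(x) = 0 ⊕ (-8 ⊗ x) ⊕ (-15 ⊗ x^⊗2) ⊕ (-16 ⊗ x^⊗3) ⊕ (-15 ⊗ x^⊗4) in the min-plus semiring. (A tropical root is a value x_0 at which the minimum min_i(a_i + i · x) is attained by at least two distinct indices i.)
Roots: {-1, 1, 7, 8}

Each tropical root is a break point of the lower envelope of the lines y = a_i + i · x (there are 5 lines, with slopes 0, 1, ..., 4). Only the lines that attain the minimum somewhere contribute to roots; other lines are dominated. Here the surviving (envelope) indices are i = 4, i = 3, i = 2, i = 1, i = 0.
Intersections between consecutive envelope lines give the roots: for adjacent envelope indices i < j the intersection is x = (a_i − a_j) / (j − i). Reading off the sorted break points: {-1, 1, 7, 8}.
Verification: at each break x_0, at least two indices attain the minimum of min_i(a_i + i · x_0).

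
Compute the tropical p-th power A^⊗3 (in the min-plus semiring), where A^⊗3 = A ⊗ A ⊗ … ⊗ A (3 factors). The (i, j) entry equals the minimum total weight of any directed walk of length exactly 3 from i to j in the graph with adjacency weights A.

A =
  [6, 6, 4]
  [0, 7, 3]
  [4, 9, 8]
A^⊗3 =
  [12, 12, 10]
  [6, 12, 9]
  [10, 15, 13]

Each entry (A^⊗3)_ij equals the minimum over all length-3 walks i = v_0 → v_1 → … → v_3 = j of Σ_t A[v_t][v_{t+1}]. For example, for (i, j) = (0, 2) we minimise over 9 possible intermediate vertex sequences; the minimum is 10, attained along the walk 0 → 1 → 0 → 2.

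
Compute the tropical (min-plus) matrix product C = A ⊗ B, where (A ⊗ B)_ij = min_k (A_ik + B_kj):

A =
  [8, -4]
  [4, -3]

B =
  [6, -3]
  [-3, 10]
A ⊗ B =
  [-7, 5]
  [-6, 1]

Apply the min-plus product entry-by-entry:
  C[0][0] = min over k of (A[0][0] + B[0][0] = 8 + 6 = 14, A[0][1] + B[1][0] = -4 + -3 = -7) = -7 (attained at k = 1)
  C[0][1] = min over k of (A[0][0] + B[0][1] = 8 + -3 = 5, A[0][1] + B[1][1] = -4 + 10 = 6) = 5 (attained at k = 0)
  C[1][0] = min over k of (A[1][0] + B[0][0] = 4 + 6 = 10, A[1][1] + B[1][0] = -3 + -3 = -6) = -6 (attained at k = 1)
  C[1][1] = min over k of (A[1][0] + B[0][1] = 4 + -3 = 1, A[1][1] + B[1][1] = -3 + 10 = 7) = 1 (attained at k = 0)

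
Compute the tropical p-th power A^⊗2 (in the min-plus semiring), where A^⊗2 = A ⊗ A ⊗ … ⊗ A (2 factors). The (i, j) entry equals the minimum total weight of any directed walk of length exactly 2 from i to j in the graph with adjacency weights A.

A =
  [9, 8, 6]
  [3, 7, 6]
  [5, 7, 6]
A^⊗2 =
  [11, 13, 12]
  [10, 11, 9]
  [10, 13, 11]

Each entry (A^⊗2)_ij equals the minimum over all length-2 walks i = v_0 → v_1 → … → v_2 = j of Σ_t A[v_t][v_{t+1}]. For example, for (i, j) = (0, 2) we minimise over 3 possible intermediate vertex sequences; the minimum is 12, attained along the walk 0 → 2 → 2.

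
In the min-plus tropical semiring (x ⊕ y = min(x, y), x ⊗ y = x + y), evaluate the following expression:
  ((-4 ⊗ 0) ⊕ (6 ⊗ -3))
((-4 ⊗ 0) ⊕ (6 ⊗ -3)) = -4

Expand innermost to outermost. Recall ⊕ takes the minimum of its arguments and ⊗ takes their sum. Working out the expression ((-4 ⊗ 0) ⊕ (6 ⊗ -3)) gives -4.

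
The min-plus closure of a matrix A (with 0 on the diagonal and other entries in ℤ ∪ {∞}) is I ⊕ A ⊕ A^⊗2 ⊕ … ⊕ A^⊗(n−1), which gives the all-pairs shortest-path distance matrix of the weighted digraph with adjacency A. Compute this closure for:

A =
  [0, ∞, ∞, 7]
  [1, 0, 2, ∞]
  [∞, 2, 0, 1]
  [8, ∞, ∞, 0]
Closure =
  [0, ∞, ∞, 7]
  [1, 0, 2, 3]
  [3, 2, 0, 1]
  [8, ∞, ∞, 0]

This is the Floyd-Warshall all-pairs shortest-path computation. For each intermediate vertex k = 0, 1, …, 3, update dist[i][j] ← min(dist[i][j], dist[i][k] + dist[k][j]). The final matrix gives, for each (i, j), the minimum total weight of any directed path from i to j (possibly empty when i = j).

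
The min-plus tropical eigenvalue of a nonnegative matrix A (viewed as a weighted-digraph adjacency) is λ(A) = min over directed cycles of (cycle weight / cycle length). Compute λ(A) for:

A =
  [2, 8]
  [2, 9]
λ(A) = 2

Enumerate directed cycles and compute their means (weight / length). Sample:
  cycle 0 → 0: weight = 2, length = 1, mean = 2/1 ≈ 2.000
  cycle 1 → 1: weight = 9, length = 1, mean = 9/1 ≈ 9.000
  cycle 0 → 1 → 0: weight = 10, length = 2, mean = 10/2 ≈ 5.000
  cycle 1 → 0 → 1: weight = 10, length = 2, mean = 10/2 ≈ 5.000
Minimum mean = 2.000, attained e.g. along the cycle 0 → 0 with weight 2 and length 1. So λ(A) = 2/1 = 2.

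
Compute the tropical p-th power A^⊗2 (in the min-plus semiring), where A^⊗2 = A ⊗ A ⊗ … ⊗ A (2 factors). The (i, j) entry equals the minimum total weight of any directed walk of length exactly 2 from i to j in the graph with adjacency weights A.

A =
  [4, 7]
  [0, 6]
A^⊗2 =
  [7, 11]
  [4, 7]

Each entry (A^⊗2)_ij equals the minimum over all length-2 walks i = v_0 → v_1 → … → v_2 = j of Σ_t A[v_t][v_{t+1}]. For example, for (i, j) = (0, 1) we minimise over 2 possible intermediate vertex sequences; the minimum is 11, attained along the walk 0 → 0 → 1.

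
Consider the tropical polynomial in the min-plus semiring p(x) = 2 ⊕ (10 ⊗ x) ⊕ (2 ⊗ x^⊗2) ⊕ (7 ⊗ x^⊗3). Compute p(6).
p(6) = 2

A tropical monomial a ⊗ x^⊗i evaluates to a + i · x. Evaluating each term at x = 6:
  Term 0 contributes 2 + 0 · 6 = 2
  Term 1 contributes 10 + 1 · 6 = 16
  Term 2 contributes 2 + 2 · 6 = 14
  Term 3 contributes 7 + 3 · 6 = 25
p(6) = ⊕ of these = min[2, 16, 14, 25] = 2.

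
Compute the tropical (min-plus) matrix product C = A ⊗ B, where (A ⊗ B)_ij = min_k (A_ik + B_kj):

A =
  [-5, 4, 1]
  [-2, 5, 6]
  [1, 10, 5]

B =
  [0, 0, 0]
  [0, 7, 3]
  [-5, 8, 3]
A ⊗ B =
  [-5, -5, -5]
  [-2, -2, -2]
  [0, 1, 1]

Apply the min-plus product entry-by-entry:
  C[0][0] = min over k of (A[0][0] + B[0][0] = -5 + 0 = -5, A[0][1] + B[1][0] = 4 + 0 = 4, A[0][2] + B[2][0] = 1 + -5 = -4) = -5 (attained at k = 0)
  C[0][1] = min over k of (A[0][0] + B[0][1] = -5 + 0 = -5, A[0][1] + B[1][1] = 4 + 7 = 11, A[0][2] + B[2][1] = 1 + 8 = 9) = -5 (attained at k = 0)
  C[0][2] = min over k of (A[0][0] + B[0][2] = -5 + 0 = -5, A[0][1] + B[1][2] = 4 + 3 = 7, A[0][2] + B[2][2] = 1 + 3 = 4) = -5 (attained at k = 0)
  C[1][0] = min over k of (A[1][0] + B[0][0] = -2 + 0 = -2, A[1][1] + B[1][0] = 5 + 0 = 5, A[1][2] + B[2][0] = 6 + -5 = 1) = -2 (attained at k = 0)
  C[1][1] = min over k of (A[1][0] + B[0][1] = -2 + 0 = -2, A[1][1] + B[1][1] = 5 + 7 = 12, A[1][2] + B[2][1] = 6 + 8 = 14) = -2 (attained at k = 0)
  C[1][2] = min over k of (A[1][0] + B[0][2] = -2 + 0 = -2, A[1][1] + B[1][2] = 5 + 3 = 8, A[1][2] + B[2][2] = 6 + 3 = 9) = -2 (attained at k = 0)
  C[2][0] = min over k of (A[2][0] + B[0][0] = 1 + 0 = 1, A[2][1] + B[1][0] = 10 + 0 = 10, A[2][2] + B[2][0] = 5 + -5 = 0) = 0 (attained at k = 2)
  C[2][1] = min over k of (A[2][0] + B[0][1] = 1 + 0 = 1, A[2][1] + B[1][1] = 10 + 7 = 17, A[2][2] + B[2][1] = 5 + 8 = 13) = 1 (attained at k = 0)
  C[2][2] = min over k of (A[2][0] + B[0][2] = 1 + 0 = 1, A[2][1] + B[1][2] = 10 + 3 = 13, A[2][2] + B[2][2] = 5 + 3 = 8) = 1 (attained at k = 0)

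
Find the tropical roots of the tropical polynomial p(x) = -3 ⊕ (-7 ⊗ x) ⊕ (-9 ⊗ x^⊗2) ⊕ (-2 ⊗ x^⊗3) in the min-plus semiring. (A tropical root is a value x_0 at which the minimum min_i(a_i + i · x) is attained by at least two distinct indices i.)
Roots: {-7, 2, 4}

Each tropical root is a break point of the lower envelope of the lines y = a_i + i · x (there are 4 lines, with slopes 0, 1, ..., 3). Only the lines that attain the minimum somewhere contribute to roots; other lines are dominated. Here the surviving (envelope) indices are i = 3, i = 2, i = 1, i = 0.
Intersections between consecutive envelope lines give the roots: for adjacent envelope indices i < j the intersection is x = (a_i − a_j) / (j − i). Reading off the sorted break points: {-7, 2, 4}.
Verification: at each break x_0, at least two indices attain the minimum of min_i(a_i + i · x_0).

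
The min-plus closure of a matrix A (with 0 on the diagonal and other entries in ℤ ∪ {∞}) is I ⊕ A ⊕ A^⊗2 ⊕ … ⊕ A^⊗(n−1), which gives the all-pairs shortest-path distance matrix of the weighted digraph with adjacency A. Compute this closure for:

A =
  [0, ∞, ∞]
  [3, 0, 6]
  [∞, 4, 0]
Closure =
  [0, ∞, ∞]
  [3, 0, 6]
  [7, 4, 0]

This is the Floyd-Warshall all-pairs shortest-path computation. For each intermediate vertex k = 0, 1, …, 2, update dist[i][j] ← min(dist[i][j], dist[i][k] + dist[k][j]). The final matrix gives, for each (i, j), the minimum total weight of any directed path from i to j (possibly empty when i = j).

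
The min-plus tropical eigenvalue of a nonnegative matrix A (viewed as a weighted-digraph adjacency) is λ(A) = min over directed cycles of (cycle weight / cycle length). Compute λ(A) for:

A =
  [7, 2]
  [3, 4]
λ(A) = 5/2

Enumerate directed cycles and compute their means (weight / length). Sample:
  cycle 0 → 0: weight = 7, length = 1, mean = 7/1 ≈ 7.000
  cycle 1 → 1: weight = 4, length = 1, mean = 4/1 ≈ 4.000
  cycle 0 → 1 → 0: weight = 5, length = 2, mean = 5/2 ≈ 2.500
  cycle 1 → 0 → 1: weight = 5, length = 2, mean = 5/2 ≈ 2.500
Minimum mean = 2.500, attained e.g. along the cycle 0 → 1 → 0 with weight 5 and length 2. So λ(A) = 5/2 = 5/2.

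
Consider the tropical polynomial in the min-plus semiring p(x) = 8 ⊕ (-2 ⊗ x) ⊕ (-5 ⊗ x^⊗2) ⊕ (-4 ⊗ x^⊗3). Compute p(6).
p(6) = 4

A tropical monomial a ⊗ x^⊗i evaluates to a + i · x. Evaluating each term at x = 6:
  Term 0 contributes 8 + 0 · 6 = 8
  Term 1 contributes -2 + 1 · 6 = 4
  Term 2 contributes -5 + 2 · 6 = 7
  Term 3 contributes -4 + 3 · 6 = 14
p(6) = ⊕ of these = min[8, 4, 7, 14] = 4.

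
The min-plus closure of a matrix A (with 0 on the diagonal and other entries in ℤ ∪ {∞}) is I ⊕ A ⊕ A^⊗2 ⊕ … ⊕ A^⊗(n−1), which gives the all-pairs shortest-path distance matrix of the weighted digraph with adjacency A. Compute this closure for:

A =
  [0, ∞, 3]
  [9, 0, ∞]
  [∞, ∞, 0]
Closure =
  [0, ∞, 3]
  [9, 0, 12]
  [∞, ∞, 0]

This is the Floyd-Warshall all-pairs shortest-path computation. For each intermediate vertex k = 0, 1, …, 2, update dist[i][j] ← min(dist[i][j], dist[i][k] + dist[k][j]). The final matrix gives, for each (i, j), the minimum total weight of any directed path from i to j (possibly empty when i = j).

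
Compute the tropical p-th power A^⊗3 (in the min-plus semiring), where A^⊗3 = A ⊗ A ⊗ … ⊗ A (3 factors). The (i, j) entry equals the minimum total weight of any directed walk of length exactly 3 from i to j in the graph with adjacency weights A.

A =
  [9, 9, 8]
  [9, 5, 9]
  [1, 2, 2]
A^⊗3 =
  [11, 12, 12]
  [12, 13, 13]
  [5, 6, 6]

Each entry (A^⊗3)_ij equals the minimum over all length-3 walks i = v_0 → v_1 → … → v_3 = j of Σ_t A[v_t][v_{t+1}]. For example, for (i, j) = (0, 2) we minimise over 9 possible intermediate vertex sequences; the minimum is 12, attained along the walk 0 → 2 → 2 → 2.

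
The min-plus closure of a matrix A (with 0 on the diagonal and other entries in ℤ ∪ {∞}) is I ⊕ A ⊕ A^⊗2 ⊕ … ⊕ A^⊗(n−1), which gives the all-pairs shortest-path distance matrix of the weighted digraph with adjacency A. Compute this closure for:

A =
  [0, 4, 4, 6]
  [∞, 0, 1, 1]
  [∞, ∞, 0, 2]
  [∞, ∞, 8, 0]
Closure =
  [0, 4, 4, 5]
  [∞, 0, 1, 1]
  [∞, ∞, 0, 2]
  [∞, ∞, 8, 0]

This is the Floyd-Warshall all-pairs shortest-path computation. For each intermediate vertex k = 0, 1, …, 3, update dist[i][j] ← min(dist[i][j], dist[i][k] + dist[k][j]). The final matrix gives, for each (i, j), the minimum total weight of any directed path from i to j (possibly empty when i = j).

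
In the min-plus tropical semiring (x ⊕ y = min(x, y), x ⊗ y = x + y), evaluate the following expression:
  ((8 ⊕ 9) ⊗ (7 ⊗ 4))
((8 ⊕ 9) ⊗ (7 ⊗ 4)) = 19

Expand innermost to outermost. Recall ⊕ takes the minimum of its arguments and ⊗ takes their sum. Working out the expression ((8 ⊕ 9) ⊗ (7 ⊗ 4)) gives 19.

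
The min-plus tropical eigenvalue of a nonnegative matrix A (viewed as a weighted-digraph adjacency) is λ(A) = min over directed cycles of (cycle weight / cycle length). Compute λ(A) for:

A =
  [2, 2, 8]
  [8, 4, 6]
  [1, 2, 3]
λ(A) = 2

Enumerate directed cycles and compute their means (weight / length). Sample:
  cycle 0 → 0: weight = 2, length = 1, mean = 2/1 ≈ 2.000
  cycle 1 → 1: weight = 4, length = 1, mean = 4/1 ≈ 4.000
  cycle 2 → 2: weight = 3, length = 1, mean = 3/1 ≈ 3.000
  cycle 0 → 1 → 0: weight = 10, length = 2, mean = 10/2 ≈ 5.000
  cycle 0 → 2 → 0: weight = 9, length = 2, mean = 9/2 ≈ 4.500
  cycle 1 → 0 → 1: weight = 10, length = 2, mean = 10/2 ≈ 5.000
Minimum mean = 2.000, attained e.g. along the cycle 0 → 0 with weight 2 and length 1. So λ(A) = 2/1 = 2.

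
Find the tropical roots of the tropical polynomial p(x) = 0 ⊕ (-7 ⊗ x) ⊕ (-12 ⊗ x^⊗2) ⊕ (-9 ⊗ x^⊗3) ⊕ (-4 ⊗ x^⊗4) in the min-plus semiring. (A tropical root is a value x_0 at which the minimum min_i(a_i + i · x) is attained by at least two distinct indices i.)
Roots: {-5, -3, 5, 7}

Each tropical root is a break point of the lower envelope of the lines y = a_i + i · x (there are 5 lines, with slopes 0, 1, ..., 4). Only the lines that attain the minimum somewhere contribute to roots; other lines are dominated. Here the surviving (envelope) indices are i = 4, i = 3, i = 2, i = 1, i = 0.
Intersections between consecutive envelope lines give the roots: for adjacent envelope indices i < j the intersection is x = (a_i − a_j) / (j − i). Reading off the sorted break points: {-5, -3, 5, 7}.
Verification: at each break x_0, at least two indices attain the minimum of min_i(a_i + i · x_0).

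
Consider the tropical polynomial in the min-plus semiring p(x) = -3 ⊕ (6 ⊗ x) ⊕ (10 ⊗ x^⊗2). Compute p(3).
p(3) = -3

A tropical monomial a ⊗ x^⊗i evaluates to a + i · x. Evaluating each term at x = 3:
  Term 0 contributes -3 + 0 · 3 = -3
  Term 1 contributes 6 + 1 · 3 = 9
  Term 2 contributes 10 + 2 · 3 = 16
p(3) = ⊕ of these = min[-3, 9, 16] = -3.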